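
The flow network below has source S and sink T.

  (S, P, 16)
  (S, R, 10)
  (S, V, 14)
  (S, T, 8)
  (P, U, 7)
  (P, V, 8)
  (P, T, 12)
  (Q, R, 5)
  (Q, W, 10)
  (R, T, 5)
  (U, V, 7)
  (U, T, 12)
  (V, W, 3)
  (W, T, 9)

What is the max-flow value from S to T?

32

Augment S→T: bottleneck 8, flow now 8.
Augment S→P→T: bottleneck 12, flow now 20.
Augment S→R→T: bottleneck 5, flow now 25.
Augment S→P→U→T: bottleneck 4, flow now 29.
Augment S→V→W→T: bottleneck 3, flow now 32.
No augmenting path remains; maximum flow = 32.
In the residual graph, reachable from S: {S, R, V}.
Min-cut edges: S→P (16), S→T (8), R→T (5), V→W (3); capacity 16 + 8 + 5 + 3 = 32.
This cut is saturated, so no flow can exceed 32.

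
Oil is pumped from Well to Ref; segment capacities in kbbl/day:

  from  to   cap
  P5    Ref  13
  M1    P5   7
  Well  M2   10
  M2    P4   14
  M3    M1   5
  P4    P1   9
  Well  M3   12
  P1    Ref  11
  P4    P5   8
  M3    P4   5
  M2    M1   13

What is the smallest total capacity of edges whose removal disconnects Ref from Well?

Augment Well→M3→P4→P5→Ref: bottleneck 5, flow now 5.
Augment Well→M3→M1→P5→Ref: bottleneck 5, flow now 10.
Augment Well→M2→P4→P5→Ref: bottleneck 3, flow now 13.
Augment Well→M2→P4→P1→Ref: bottleneck 7, flow now 20.
No augmenting path remains; maximum flow = 20.
By max-flow min-cut, the minimum cut capacity equals the max flow.
In the residual graph, reachable from Well: {Well, M3}.
Min-cut edges: Well→M2 (10), M3→P4 (5), M3→M1 (5); capacity 10 + 5 + 5 = 20.

20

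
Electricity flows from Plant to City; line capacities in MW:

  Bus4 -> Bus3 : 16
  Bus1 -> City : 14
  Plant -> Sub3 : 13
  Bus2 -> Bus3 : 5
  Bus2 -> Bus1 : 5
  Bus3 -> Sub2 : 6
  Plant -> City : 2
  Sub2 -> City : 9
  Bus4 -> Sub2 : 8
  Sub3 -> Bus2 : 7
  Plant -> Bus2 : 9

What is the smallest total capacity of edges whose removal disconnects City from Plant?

Augment Plant→City: bottleneck 2, flow now 2.
Augment Plant→Bus2→Bus1→City: bottleneck 5, flow now 7.
Augment Plant→Bus2→Bus3→Sub2→City: bottleneck 4, flow now 11.
Augment Plant→Sub3→Bus2→Bus3→Sub2→City: bottleneck 1, flow now 12.
No augmenting path remains; maximum flow = 12.
By max-flow min-cut, the minimum cut capacity equals the max flow.
In the residual graph, reachable from Plant: {Plant, Sub3, Bus2}.
Min-cut edges: Plant→City (2), Bus2→Bus3 (5), Bus2→Bus1 (5); capacity 2 + 5 + 5 = 12.

12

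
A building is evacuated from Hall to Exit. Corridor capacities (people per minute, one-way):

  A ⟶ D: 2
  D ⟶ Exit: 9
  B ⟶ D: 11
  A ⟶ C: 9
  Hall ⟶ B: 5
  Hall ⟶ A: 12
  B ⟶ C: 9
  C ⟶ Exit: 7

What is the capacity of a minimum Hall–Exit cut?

14

Augment Hall→A→C→Exit: bottleneck 7, flow now 7.
Augment Hall→A→D→Exit: bottleneck 2, flow now 9.
Augment Hall→B→D→Exit: bottleneck 5, flow now 14.
No augmenting path remains; maximum flow = 14.
By max-flow min-cut, the minimum cut capacity equals the max flow.
In the residual graph, reachable from Hall: {Hall, A, C}.
Min-cut edges: Hall→B (5), A→D (2), C→Exit (7); capacity 5 + 2 + 7 = 14.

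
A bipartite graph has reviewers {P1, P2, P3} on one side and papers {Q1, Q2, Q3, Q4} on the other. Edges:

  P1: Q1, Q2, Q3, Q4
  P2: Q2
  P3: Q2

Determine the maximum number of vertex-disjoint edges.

2

Unit-capacity flow: source→left, listed edges, right→sink; max matching = max flow.
Augmenting path P1→Q1 (+1); matched 1.
Augmenting path P2→Q2 (+1); matched 2.
No augmenting path remains; maximum matching = 2.
König certificate: {P1, Q2} is a vertex cover of size 2 (every listed pair touches it), so no matching can be larger.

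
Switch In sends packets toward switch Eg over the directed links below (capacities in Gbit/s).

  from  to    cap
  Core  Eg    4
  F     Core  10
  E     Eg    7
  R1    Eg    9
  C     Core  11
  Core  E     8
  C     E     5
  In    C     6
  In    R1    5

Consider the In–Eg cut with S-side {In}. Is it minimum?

Given cut capacity: 6 + 5 = 11.
Augment In→R1→Eg: bottleneck 5, flow now 5.
Augment In→C→Core→Eg: bottleneck 4, flow now 9.
Augment In→C→E→Eg: bottleneck 2, flow now 11.
No augmenting path remains; maximum flow = 11.
Cut capacity 11 equals the max flow, so it is a minimum cut.

Yes — it is a minimum cut (capacity 11).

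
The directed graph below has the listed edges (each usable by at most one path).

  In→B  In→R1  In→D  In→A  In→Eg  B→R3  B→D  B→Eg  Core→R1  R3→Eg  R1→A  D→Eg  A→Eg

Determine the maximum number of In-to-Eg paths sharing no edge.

Assign every edge capacity 1; by Menger, the answer equals the max flow.
Path In→Eg (+1); total 1.
Path In→B→Eg (+1); total 2.
Path In→D→Eg (+1); total 3.
Path In→A→Eg (+1); total 4.
No residual In→Eg path; max flow = 4.
Certifying cut of size 4: {A→Eg, In→B, In→D, In→Eg}.

4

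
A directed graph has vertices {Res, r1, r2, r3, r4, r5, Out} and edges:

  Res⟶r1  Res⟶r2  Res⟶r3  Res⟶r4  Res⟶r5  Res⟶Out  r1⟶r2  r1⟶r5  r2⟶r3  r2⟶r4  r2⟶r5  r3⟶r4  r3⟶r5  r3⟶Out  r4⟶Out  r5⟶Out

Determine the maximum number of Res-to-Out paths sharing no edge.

4

Assign every edge capacity 1; by Menger, the answer equals the max flow.
Path Res→Out (+1); total 1.
Path Res→r3→Out (+1); total 2.
Path Res→r4→Out (+1); total 3.
Path Res→r5→Out (+1); total 4.
No residual Res→Out path; max flow = 4.
Certifying cut of size 4: {Res→Out, r3→Out, r4→Out, r5→Out}.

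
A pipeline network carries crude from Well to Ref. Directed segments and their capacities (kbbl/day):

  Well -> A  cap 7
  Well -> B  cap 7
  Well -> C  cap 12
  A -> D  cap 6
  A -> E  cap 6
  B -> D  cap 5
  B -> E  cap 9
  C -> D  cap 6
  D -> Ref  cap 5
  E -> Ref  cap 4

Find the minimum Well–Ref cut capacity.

9

Augment Well→A→D→Ref: bottleneck 5, flow now 5.
Augment Well→A→E→Ref: bottleneck 2, flow now 7.
Augment Well→B→E→Ref: bottleneck 2, flow now 9.
No augmenting path remains; maximum flow = 9.
By max-flow min-cut, the minimum cut capacity equals the max flow.
In the residual graph, reachable from Well: {Well, A, B, C, D, E}.
Min-cut edges: D→Ref (5), E→Ref (4); capacity 5 + 4 = 9.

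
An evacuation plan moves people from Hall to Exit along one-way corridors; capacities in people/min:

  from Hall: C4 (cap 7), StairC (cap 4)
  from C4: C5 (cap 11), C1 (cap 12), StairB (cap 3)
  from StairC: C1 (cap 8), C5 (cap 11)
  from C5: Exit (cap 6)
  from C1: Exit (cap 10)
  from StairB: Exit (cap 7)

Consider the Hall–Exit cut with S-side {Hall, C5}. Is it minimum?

No — its capacity is 17, but the minimum cut has capacity 11.

Given cut capacity: 7 + 4 + 6 = 17.
Augment Hall→C4→C5→Exit: bottleneck 6, flow now 6.
Augment Hall→C4→C1→Exit: bottleneck 1, flow now 7.
Augment Hall→StairC→C1→Exit: bottleneck 4, flow now 11.
No augmenting path remains; maximum flow = 11.
In the residual graph, reachable from Hall: {Hall}.
Min-cut edges: Hall→C4 (7), Hall→StairC (4); capacity 7 + 4 = 11.
Cut capacity 17 exceeds the max flow 11, so it is not minimum.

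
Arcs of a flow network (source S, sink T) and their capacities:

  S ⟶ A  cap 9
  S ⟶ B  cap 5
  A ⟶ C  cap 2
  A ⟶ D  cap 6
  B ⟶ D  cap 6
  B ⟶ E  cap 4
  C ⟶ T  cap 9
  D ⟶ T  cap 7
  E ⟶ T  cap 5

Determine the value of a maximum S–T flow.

Augment S→A→C→T: bottleneck 2, flow now 2.
Augment S→A→D→T: bottleneck 6, flow now 8.
Augment S→B→D→T: bottleneck 1, flow now 9.
Augment S→B→E→T: bottleneck 4, flow now 13.
No augmenting path remains; maximum flow = 13.
In the residual graph, reachable from S: {S, A}.
Min-cut edges: S→B (5), A→C (2), A→D (6); capacity 5 + 2 + 6 = 13.
This cut is saturated, so no flow can exceed 13.

13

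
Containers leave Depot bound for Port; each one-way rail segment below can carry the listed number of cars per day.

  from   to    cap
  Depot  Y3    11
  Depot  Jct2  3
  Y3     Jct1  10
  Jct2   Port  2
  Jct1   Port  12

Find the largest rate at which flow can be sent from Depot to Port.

12

Augment Depot→Jct2→Port: bottleneck 2, flow now 2.
Augment Depot→Y3→Jct1→Port: bottleneck 10, flow now 12.
No augmenting path remains; maximum flow = 12.
In the residual graph, reachable from Depot: {Depot, Y3, Jct2}.
Min-cut edges: Y3→Jct1 (10), Jct2→Port (2); capacity 10 + 2 = 12.
This cut is saturated, so no flow can exceed 12.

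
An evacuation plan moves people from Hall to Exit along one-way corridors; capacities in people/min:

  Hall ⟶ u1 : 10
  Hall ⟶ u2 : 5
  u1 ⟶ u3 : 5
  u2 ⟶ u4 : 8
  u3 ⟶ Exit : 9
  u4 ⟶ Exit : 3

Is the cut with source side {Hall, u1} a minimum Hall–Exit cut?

No — its capacity is 10, but the minimum cut has capacity 8.

Given cut capacity: 5 + 5 = 10.
Augment Hall→u1→u3→Exit: bottleneck 5, flow now 5.
Augment Hall→u2→u4→Exit: bottleneck 3, flow now 8.
No augmenting path remains; maximum flow = 8.
In the residual graph, reachable from Hall: {Hall, u1, u2, u4}.
Min-cut edges: u1→u3 (5), u4→Exit (3); capacity 5 + 3 = 8.
Cut capacity 10 exceeds the max flow 8, so it is not minimum.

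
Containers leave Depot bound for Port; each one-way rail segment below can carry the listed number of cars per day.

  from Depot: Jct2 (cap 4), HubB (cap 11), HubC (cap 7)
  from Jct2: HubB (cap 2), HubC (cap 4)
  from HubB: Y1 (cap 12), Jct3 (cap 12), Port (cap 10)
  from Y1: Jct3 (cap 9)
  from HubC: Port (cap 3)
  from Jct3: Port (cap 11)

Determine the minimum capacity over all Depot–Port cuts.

Augment Depot→HubB→Port: bottleneck 10, flow now 10.
Augment Depot→HubC→Port: bottleneck 3, flow now 13.
Augment Depot→HubB→Jct3→Port: bottleneck 1, flow now 14.
Augment Depot→Jct2→HubB→Jct3→Port: bottleneck 2, flow now 16.
No augmenting path remains; maximum flow = 16.
By max-flow min-cut, the minimum cut capacity equals the max flow.
In the residual graph, reachable from Depot: {Depot, Jct2, HubC}.
Min-cut edges: Depot→HubB (11), Jct2→HubB (2), HubC→Port (3); capacity 11 + 2 + 3 = 16.

16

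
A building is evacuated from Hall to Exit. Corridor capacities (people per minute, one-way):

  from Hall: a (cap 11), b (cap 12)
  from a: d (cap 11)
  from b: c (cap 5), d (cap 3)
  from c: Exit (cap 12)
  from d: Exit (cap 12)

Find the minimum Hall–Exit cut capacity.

17

Augment Hall→a→d→Exit: bottleneck 11, flow now 11.
Augment Hall→b→c→Exit: bottleneck 5, flow now 16.
Augment Hall→b→d→Exit: bottleneck 1, flow now 17.
No augmenting path remains; maximum flow = 17.
By max-flow min-cut, the minimum cut capacity equals the max flow.
In the residual graph, reachable from Hall: {Hall, a, b, d}.
Min-cut edges: b→c (5), d→Exit (12); capacity 5 + 12 = 17.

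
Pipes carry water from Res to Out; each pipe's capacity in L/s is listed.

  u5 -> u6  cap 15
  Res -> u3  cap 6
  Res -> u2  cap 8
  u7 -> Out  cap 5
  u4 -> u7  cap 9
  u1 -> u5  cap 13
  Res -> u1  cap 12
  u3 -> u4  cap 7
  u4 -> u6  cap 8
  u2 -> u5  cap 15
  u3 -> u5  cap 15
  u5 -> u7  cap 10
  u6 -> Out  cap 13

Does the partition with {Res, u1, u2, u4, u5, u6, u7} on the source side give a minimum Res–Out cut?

No — its capacity is 24, but the minimum cut has capacity 18.

Given cut capacity: 6 + 13 + 5 = 24.
Augment Res→u1→u5→u6→Out: bottleneck 12, flow now 12.
Augment Res→u2→u5→u6→Out: bottleneck 1, flow now 13.
Augment Res→u2→u5→u7→Out: bottleneck 5, flow now 18.
No augmenting path remains; maximum flow = 18.
In the residual graph, reachable from Res: {Res, u1, u2, u3, u4, u5, u6, u7}.
Min-cut edges: u6→Out (13), u7→Out (5); capacity 13 + 5 = 18.
Cut capacity 24 exceeds the max flow 18, so it is not minimum.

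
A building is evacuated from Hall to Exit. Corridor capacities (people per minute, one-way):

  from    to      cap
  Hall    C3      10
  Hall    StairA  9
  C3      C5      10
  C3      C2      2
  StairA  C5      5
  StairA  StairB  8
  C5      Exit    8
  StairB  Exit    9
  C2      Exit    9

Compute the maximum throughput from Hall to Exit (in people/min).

18

Augment Hall→C3→C5→Exit: bottleneck 8, flow now 8.
Augment Hall→C3→C2→Exit: bottleneck 2, flow now 10.
Augment Hall→StairA→StairB→Exit: bottleneck 8, flow now 18.
No augmenting path remains; maximum flow = 18.
In the residual graph, reachable from Hall: {Hall, C3, StairA, C5}.
Min-cut edges: C3→C2 (2), StairA→StairB (8), C5→Exit (8); capacity 2 + 8 + 8 = 18.
This cut is saturated, so no flow can exceed 18.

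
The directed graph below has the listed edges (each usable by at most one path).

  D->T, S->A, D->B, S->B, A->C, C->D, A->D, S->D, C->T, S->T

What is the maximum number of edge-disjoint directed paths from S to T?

3

Assign every edge capacity 1; by Menger, the answer equals the max flow.
Path S→T (+1); total 1.
Path S→D→T (+1); total 2.
Path S→A→C→T (+1); total 3.
No residual S→T path; max flow = 3.
Certifying cut of size 3: {S→A, S→D, S→T}.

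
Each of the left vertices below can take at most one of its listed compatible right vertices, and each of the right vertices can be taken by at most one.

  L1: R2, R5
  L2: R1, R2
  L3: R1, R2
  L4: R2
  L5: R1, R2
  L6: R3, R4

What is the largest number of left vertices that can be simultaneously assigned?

Unit-capacity flow: source→left, listed edges, right→sink; max matching = max flow.
Augmenting path L1→R2 (+1); matched 1.
Augmenting path L2→R1 (+1); matched 2.
Augmenting path L6→R3 (+1); matched 3.
Augmenting path L3→R2→L1→R5 (+1); matched 4.
No augmenting path remains; maximum matching = 4.
König certificate: {L1, L6, R1, R2} is a vertex cover of size 4 (every listed pair touches it), so no matching can be larger.

4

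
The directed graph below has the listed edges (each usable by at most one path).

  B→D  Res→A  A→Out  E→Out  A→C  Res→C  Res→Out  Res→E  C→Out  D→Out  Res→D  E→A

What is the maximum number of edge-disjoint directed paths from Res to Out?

5

Assign every edge capacity 1; by Menger, the answer equals the max flow.
Path Res→Out (+1); total 1.
Path Res→A→Out (+1); total 2.
Path Res→C→Out (+1); total 3.
Path Res→D→Out (+1); total 4.
Path Res→E→Out (+1); total 5.
No residual Res→Out path; max flow = 5.
Certifying cut of size 5: {Res→A, Res→C, Res→D, Res→E, Res→Out}.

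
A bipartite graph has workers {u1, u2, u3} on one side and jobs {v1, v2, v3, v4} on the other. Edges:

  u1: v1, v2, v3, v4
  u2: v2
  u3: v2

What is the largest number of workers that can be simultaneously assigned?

2

Unit-capacity flow: source→left, listed edges, right→sink; max matching = max flow.
Augmenting path u1→v1 (+1); matched 1.
Augmenting path u2→v2 (+1); matched 2.
No augmenting path remains; maximum matching = 2.
König certificate: {u1, v2} is a vertex cover of size 2 (every listed pair touches it), so no matching can be larger.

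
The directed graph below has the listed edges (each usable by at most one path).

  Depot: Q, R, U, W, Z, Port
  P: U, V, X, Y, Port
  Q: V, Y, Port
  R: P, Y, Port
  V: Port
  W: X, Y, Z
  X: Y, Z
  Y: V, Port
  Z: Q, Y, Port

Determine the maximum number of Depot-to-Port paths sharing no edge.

Assign every edge capacity 1; by Menger, the answer equals the max flow.
Path Depot→Port (+1); total 1.
Path Depot→Q→Port (+1); total 2.
Path Depot→R→Port (+1); total 3.
Path Depot→Z→Port (+1); total 4.
Path Depot→W→Y→Port (+1); total 5.
No residual Depot→Port path; max flow = 5.
Certifying cut of size 5: {Depot→Port, Depot→Q, Depot→R, Depot→W, Depot→Z}.

5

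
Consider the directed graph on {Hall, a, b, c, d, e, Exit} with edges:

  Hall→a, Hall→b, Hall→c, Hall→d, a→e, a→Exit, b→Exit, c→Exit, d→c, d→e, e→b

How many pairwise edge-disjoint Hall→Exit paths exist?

3

Assign every edge capacity 1; by Menger, the answer equals the max flow.
Path Hall→a→Exit (+1); total 1.
Path Hall→b→Exit (+1); total 2.
Path Hall→c→Exit (+1); total 3.
No residual Hall→Exit path; max flow = 3.
Certifying cut of size 3: {Hall→a, b→Exit, c→Exit}.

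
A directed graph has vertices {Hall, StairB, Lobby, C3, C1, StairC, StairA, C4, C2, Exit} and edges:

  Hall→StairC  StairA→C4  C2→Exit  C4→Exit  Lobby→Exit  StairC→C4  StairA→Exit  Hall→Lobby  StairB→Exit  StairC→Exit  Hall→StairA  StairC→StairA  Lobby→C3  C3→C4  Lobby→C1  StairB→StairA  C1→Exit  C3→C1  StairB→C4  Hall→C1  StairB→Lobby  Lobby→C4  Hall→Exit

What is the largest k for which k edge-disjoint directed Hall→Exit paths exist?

5

Assign every edge capacity 1; by Menger, the answer equals the max flow.
Path Hall→Exit (+1); total 1.
Path Hall→Lobby→Exit (+1); total 2.
Path Hall→C1→Exit (+1); total 3.
Path Hall→StairC→Exit (+1); total 4.
Path Hall→StairA→Exit (+1); total 5.
No residual Hall→Exit path; max flow = 5.
Certifying cut of size 5: {Hall→C1, Hall→Exit, Hall→Lobby, Hall→StairA, Hall→StairC}.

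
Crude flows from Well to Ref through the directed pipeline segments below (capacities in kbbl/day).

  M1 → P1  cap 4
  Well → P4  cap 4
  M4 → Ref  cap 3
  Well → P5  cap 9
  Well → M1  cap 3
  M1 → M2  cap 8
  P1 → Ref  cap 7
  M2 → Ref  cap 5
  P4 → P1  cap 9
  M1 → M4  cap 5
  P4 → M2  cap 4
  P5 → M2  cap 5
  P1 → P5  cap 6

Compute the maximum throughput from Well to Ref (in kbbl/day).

12

Augment Well→M1→M2→Ref: bottleneck 3, flow now 3.
Augment Well→P4→M2→Ref: bottleneck 2, flow now 5.
Augment Well→P4→P1→Ref: bottleneck 2, flow now 7.
Augment Well→P5→M2→M1→P1→Ref: bottleneck 3, flow now 10. (uses reverse residual edge)
Augment Well→P5→M2→P4→P1→Ref: bottleneck 2, flow now 12. (uses reverse residual edge)
No augmenting path remains; maximum flow = 12.
In the residual graph, reachable from Well: {Well, P5}.
Min-cut edges: Well→M1 (3), Well→P4 (4), P5→M2 (5); capacity 3 + 4 + 5 = 12.
This cut is saturated, so no flow can exceed 12.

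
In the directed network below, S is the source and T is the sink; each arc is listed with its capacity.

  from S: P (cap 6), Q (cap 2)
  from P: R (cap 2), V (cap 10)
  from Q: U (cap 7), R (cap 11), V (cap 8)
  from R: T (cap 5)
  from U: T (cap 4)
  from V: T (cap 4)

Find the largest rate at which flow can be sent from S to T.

8

Augment S→P→R→T: bottleneck 2, flow now 2.
Augment S→P→V→T: bottleneck 4, flow now 6.
Augment S→Q→R→T: bottleneck 2, flow now 8.
No augmenting path remains; maximum flow = 8.
In the residual graph, reachable from S: {S}.
Min-cut edges: S→P (6), S→Q (2); capacity 6 + 2 = 8.
This cut is saturated, so no flow can exceed 8.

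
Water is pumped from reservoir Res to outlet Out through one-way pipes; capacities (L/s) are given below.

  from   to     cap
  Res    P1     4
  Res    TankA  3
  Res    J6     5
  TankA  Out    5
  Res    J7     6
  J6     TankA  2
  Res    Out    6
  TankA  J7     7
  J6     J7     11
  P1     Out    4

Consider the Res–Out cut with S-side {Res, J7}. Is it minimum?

No — its capacity is 18, but the minimum cut has capacity 15.

Given cut capacity: 3 + 5 + 4 + 6 = 18.
Augment Res→Out: bottleneck 6, flow now 6.
Augment Res→TankA→Out: bottleneck 3, flow now 9.
Augment Res→P1→Out: bottleneck 4, flow now 13.
Augment Res→J6→TankA→Out: bottleneck 2, flow now 15.
No augmenting path remains; maximum flow = 15.
In the residual graph, reachable from Res: {Res, J6, J7}.
Min-cut edges: Res→TankA (3), Res→P1 (4), Res→Out (6), J6→TankA (2); capacity 3 + 4 + 6 + 2 = 15.
Cut capacity 18 exceeds the max flow 15, so it is not minimum.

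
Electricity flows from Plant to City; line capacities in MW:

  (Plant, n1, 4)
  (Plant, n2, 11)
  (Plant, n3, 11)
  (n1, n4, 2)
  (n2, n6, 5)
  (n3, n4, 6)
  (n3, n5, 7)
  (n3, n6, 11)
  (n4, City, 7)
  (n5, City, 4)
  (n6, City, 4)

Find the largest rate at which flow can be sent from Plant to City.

15

Augment Plant→n1→n4→City: bottleneck 2, flow now 2.
Augment Plant→n2→n6→City: bottleneck 4, flow now 6.
Augment Plant→n3→n4→City: bottleneck 5, flow now 11.
Augment Plant→n3→n5→City: bottleneck 4, flow now 15.
No augmenting path remains; maximum flow = 15.
In the residual graph, reachable from Plant: {Plant, n1, n2, n3, n4, n5, n6}.
Min-cut edges: n4→City (7), n5→City (4), n6→City (4); capacity 7 + 4 + 4 = 15.
This cut is saturated, so no flow can exceed 15.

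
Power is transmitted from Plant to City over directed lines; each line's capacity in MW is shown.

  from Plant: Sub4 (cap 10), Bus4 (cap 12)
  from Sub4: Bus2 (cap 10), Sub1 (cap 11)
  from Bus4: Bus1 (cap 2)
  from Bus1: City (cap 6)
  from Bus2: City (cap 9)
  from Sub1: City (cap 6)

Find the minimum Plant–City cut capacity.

12

Augment Plant→Sub4→Bus2→City: bottleneck 9, flow now 9.
Augment Plant→Sub4→Sub1→City: bottleneck 1, flow now 10.
Augment Plant→Bus4→Bus1→City: bottleneck 2, flow now 12.
No augmenting path remains; maximum flow = 12.
By max-flow min-cut, the minimum cut capacity equals the max flow.
In the residual graph, reachable from Plant: {Plant, Bus4}.
Min-cut edges: Plant→Sub4 (10), Bus4→Bus1 (2); capacity 10 + 2 = 12.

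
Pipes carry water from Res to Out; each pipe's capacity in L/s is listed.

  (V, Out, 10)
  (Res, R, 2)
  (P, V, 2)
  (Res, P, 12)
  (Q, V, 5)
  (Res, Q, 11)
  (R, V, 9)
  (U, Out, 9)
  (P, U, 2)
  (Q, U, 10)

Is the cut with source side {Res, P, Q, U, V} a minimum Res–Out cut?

No — its capacity is 21, but the minimum cut has capacity 17.

Given cut capacity: 2 + 9 + 10 = 21.
Augment Res→P→U→Out: bottleneck 2, flow now 2.
Augment Res→P→V→Out: bottleneck 2, flow now 4.
Augment Res→Q→U→Out: bottleneck 7, flow now 11.
Augment Res→Q→V→Out: bottleneck 4, flow now 15.
Augment Res→R→V→Out: bottleneck 2, flow now 17.
No augmenting path remains; maximum flow = 17.
In the residual graph, reachable from Res: {Res, P}.
Min-cut edges: Res→Q (11), Res→R (2), P→U (2), P→V (2); capacity 11 + 2 + 2 + 2 = 17.
Cut capacity 21 exceeds the max flow 17, so it is not minimum.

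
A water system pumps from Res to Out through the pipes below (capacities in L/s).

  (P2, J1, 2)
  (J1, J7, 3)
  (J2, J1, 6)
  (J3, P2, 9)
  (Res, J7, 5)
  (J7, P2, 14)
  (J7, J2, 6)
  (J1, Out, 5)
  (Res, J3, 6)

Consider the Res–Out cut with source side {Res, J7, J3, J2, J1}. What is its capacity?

Edges leaving {Res, J7, J3, J2, J1}: J7→P2 (14), J3→P2 (9), J1→Out (5).
Cut capacity = 14 + 9 + 5 = 28.

28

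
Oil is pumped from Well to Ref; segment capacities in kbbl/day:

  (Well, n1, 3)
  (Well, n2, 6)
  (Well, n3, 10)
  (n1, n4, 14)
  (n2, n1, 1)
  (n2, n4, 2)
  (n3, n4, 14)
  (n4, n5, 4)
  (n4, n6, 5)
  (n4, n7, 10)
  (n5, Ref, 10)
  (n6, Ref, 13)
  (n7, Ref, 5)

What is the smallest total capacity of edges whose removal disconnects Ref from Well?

14

Augment Well→n1→n4→n5→Ref: bottleneck 3, flow now 3.
Augment Well→n2→n4→n5→Ref: bottleneck 1, flow now 4.
Augment Well→n2→n4→n6→Ref: bottleneck 1, flow now 5.
Augment Well→n3→n4→n6→Ref: bottleneck 4, flow now 9.
Augment Well→n3→n4→n7→Ref: bottleneck 5, flow now 14.
No augmenting path remains; maximum flow = 14.
By max-flow min-cut, the minimum cut capacity equals the max flow.
In the residual graph, reachable from Well: {Well, n1, n2, n3, n4, n7}.
Min-cut edges: n4→n5 (4), n4→n6 (5), n7→Ref (5); capacity 4 + 5 + 5 = 14.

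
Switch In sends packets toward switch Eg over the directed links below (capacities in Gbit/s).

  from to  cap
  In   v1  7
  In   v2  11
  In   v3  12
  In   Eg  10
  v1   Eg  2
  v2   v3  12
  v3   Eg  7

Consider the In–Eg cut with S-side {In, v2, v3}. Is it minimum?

No — its capacity is 24, but the minimum cut has capacity 19.

Given cut capacity: 7 + 10 + 7 = 24.
Augment In→Eg: bottleneck 10, flow now 10.
Augment In→v1→Eg: bottleneck 2, flow now 12.
Augment In→v3→Eg: bottleneck 7, flow now 19.
No augmenting path remains; maximum flow = 19.
In the residual graph, reachable from In: {In, v1, v2, v3}.
Min-cut edges: In→Eg (10), v1→Eg (2), v3→Eg (7); capacity 10 + 2 + 7 = 19.
Cut capacity 24 exceeds the max flow 19, so it is not minimum.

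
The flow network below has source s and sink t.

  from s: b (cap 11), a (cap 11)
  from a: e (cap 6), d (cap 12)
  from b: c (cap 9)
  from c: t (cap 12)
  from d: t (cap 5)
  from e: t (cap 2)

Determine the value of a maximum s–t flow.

16

Augment s→a→d→t: bottleneck 5, flow now 5.
Augment s→a→e→t: bottleneck 2, flow now 7.
Augment s→b→c→t: bottleneck 9, flow now 16.
No augmenting path remains; maximum flow = 16.
In the residual graph, reachable from s: {s, a, b, d, e}.
Min-cut edges: b→c (9), d→t (5), e→t (2); capacity 9 + 5 + 2 = 16.
This cut is saturated, so no flow can exceed 16.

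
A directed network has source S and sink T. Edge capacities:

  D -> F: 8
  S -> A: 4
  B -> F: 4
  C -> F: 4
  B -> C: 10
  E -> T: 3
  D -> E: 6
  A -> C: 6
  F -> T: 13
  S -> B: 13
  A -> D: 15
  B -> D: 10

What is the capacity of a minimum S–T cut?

Augment S→B→F→T: bottleneck 4, flow now 4.
Augment S→A→C→F→T: bottleneck 4, flow now 8.
Augment S→B→D→E→T: bottleneck 3, flow now 11.
Augment S→B→D→F→T: bottleneck 5, flow now 16.
No augmenting path remains; maximum flow = 16.
By max-flow min-cut, the minimum cut capacity equals the max flow.
In the residual graph, reachable from S: {S, A, B, C, D, E, F}.
Min-cut edges: E→T (3), F→T (13); capacity 3 + 13 = 16.

16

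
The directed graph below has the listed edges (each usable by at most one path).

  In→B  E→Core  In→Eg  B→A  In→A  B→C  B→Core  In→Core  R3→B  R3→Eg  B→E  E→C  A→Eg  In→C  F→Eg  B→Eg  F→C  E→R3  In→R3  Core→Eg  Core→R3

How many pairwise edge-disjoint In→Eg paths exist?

5

Assign every edge capacity 1; by Menger, the answer equals the max flow.
Path In→Eg (+1); total 1.
Path In→B→Eg (+1); total 2.
Path In→Core→Eg (+1); total 3.
Path In→R3→Eg (+1); total 4.
Path In→A→Eg (+1); total 5.
No residual In→Eg path; max flow = 5.
Certifying cut of size 5: {In→A, In→B, In→Core, In→Eg, In→R3}.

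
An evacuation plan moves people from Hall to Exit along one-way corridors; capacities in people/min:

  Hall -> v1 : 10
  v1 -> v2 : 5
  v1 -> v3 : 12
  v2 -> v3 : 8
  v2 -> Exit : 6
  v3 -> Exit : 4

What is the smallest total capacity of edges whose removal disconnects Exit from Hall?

9

Augment Hall→v1→v2→Exit: bottleneck 5, flow now 5.
Augment Hall→v1→v3→Exit: bottleneck 4, flow now 9.
No augmenting path remains; maximum flow = 9.
By max-flow min-cut, the minimum cut capacity equals the max flow.
In the residual graph, reachable from Hall: {Hall, v1, v3}.
Min-cut edges: v1→v2 (5), v3→Exit (4); capacity 5 + 4 = 9.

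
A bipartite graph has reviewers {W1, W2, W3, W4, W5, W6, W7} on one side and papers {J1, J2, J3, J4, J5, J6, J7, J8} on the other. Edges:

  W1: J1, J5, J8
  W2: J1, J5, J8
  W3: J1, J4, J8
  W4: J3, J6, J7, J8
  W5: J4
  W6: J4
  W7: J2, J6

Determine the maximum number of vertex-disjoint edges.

Unit-capacity flow: source→left, listed edges, right→sink; max matching = max flow.
Augmenting path W1→J1 (+1); matched 1.
Augmenting path W2→J5 (+1); matched 2.
Augmenting path W3→J4 (+1); matched 3.
Augmenting path W4→J3 (+1); matched 4.
Augmenting path W7→J2 (+1); matched 5.
Augmenting path W5→J4→W3→J8 (+1); matched 6.
No augmenting path remains; maximum matching = 6.
König certificate: {W1, W2, W3, W4, W7, J4} is a vertex cover of size 6 (every listed pair touches it), so no matching can be larger.

6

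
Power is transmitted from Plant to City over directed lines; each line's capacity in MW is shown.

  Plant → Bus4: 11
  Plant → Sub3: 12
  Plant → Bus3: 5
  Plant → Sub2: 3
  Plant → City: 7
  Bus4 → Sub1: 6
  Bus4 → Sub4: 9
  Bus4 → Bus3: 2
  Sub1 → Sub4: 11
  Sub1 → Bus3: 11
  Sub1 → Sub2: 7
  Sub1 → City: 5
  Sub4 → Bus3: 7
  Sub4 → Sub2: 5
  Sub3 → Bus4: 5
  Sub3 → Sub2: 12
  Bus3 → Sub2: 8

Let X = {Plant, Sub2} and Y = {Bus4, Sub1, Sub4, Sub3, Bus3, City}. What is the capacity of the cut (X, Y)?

35

Edges leaving {Plant, Sub2}: Plant→Bus4 (11), Plant→Sub3 (12), Plant→Bus3 (5), Plant→City (7).
Cut capacity = 11 + 12 + 5 + 7 = 35.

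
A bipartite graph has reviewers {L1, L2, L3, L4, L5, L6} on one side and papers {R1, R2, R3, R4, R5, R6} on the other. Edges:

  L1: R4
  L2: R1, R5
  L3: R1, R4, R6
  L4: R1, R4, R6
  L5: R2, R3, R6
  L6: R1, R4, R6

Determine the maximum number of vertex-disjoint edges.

Unit-capacity flow: source→left, listed edges, right→sink; max matching = max flow.
Augmenting path L1→R4 (+1); matched 1.
Augmenting path L2→R1 (+1); matched 2.
Augmenting path L3→R6 (+1); matched 3.
Augmenting path L5→R2 (+1); matched 4.
Augmenting path L4→R1→L2→R5 (+1); matched 5.
No augmenting path remains; maximum matching = 5.
König certificate: {L2, L5, R1, R4, R6} is a vertex cover of size 5 (every listed pair touches it), so no matching can be larger.

5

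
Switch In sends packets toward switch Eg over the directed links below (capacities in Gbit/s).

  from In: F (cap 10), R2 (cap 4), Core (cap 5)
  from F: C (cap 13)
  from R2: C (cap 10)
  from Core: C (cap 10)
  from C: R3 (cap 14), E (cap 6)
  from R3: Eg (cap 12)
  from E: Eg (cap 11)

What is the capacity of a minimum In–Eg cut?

18

Augment In→F→C→R3→Eg: bottleneck 10, flow now 10.
Augment In→R2→C→R3→Eg: bottleneck 2, flow now 12.
Augment In→R2→C→E→Eg: bottleneck 2, flow now 14.
Augment In→Core→C→E→Eg: bottleneck 4, flow now 18.
No augmenting path remains; maximum flow = 18.
By max-flow min-cut, the minimum cut capacity equals the max flow.
In the residual graph, reachable from In: {In, F, R2, Core, C, R3}.
Min-cut edges: C→E (6), R3→Eg (12); capacity 6 + 12 = 18.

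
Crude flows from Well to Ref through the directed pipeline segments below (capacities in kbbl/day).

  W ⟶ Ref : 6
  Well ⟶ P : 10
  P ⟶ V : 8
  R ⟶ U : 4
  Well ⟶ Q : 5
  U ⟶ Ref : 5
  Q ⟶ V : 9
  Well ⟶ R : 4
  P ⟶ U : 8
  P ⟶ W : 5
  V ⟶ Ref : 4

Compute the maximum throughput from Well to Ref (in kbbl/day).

Augment Well→P→U→Ref: bottleneck 5, flow now 5.
Augment Well→P→V→Ref: bottleneck 4, flow now 9.
Augment Well→P→W→Ref: bottleneck 1, flow now 10.
Augment Well→Q→V→P→W→Ref: bottleneck 4, flow now 14. (uses reverse residual edge)
No augmenting path remains; maximum flow = 14.
In the residual graph, reachable from Well: {Well, P, Q, R, U, V}.
Min-cut edges: P→W (5), U→Ref (5), V→Ref (4); capacity 5 + 5 + 4 = 14.
This cut is saturated, so no flow can exceed 14.

14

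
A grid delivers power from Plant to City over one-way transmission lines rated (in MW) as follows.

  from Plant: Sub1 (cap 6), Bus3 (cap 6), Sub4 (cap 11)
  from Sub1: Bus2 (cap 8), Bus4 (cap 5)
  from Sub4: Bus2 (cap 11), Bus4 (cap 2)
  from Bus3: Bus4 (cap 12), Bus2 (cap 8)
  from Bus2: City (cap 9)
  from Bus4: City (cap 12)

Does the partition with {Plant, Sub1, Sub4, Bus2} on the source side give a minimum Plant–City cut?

Given cut capacity: 6 + 5 + 2 + 9 = 22.
Augment Plant→Sub1→Bus2→City: bottleneck 6, flow now 6.
Augment Plant→Sub4→Bus2→City: bottleneck 3, flow now 9.
Augment Plant→Sub4→Bus4→City: bottleneck 2, flow now 11.
Augment Plant→Bus3→Bus4→City: bottleneck 6, flow now 17.
Augment Plant→Sub4→Bus2→Sub1→Bus4→City: bottleneck 4, flow now 21. (uses reverse residual edge)
No augmenting path remains; maximum flow = 21.
In the residual graph, reachable from Plant: {Plant, Sub1, Sub4, Bus3, Bus2, Bus4}.
Min-cut edges: Bus2→City (9), Bus4→City (12); capacity 9 + 12 = 21.
Cut capacity 22 exceeds the max flow 21, so it is not minimum.

No — its capacity is 22, but the minimum cut has capacity 21.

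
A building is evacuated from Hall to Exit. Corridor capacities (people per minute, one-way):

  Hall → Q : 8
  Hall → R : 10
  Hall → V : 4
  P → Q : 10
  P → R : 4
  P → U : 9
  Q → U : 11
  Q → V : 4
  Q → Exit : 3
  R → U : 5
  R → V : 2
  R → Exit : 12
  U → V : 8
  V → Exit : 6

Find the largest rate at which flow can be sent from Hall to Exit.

Augment Hall→Q→Exit: bottleneck 3, flow now 3.
Augment Hall→R→Exit: bottleneck 10, flow now 13.
Augment Hall→V→Exit: bottleneck 4, flow now 17.
Augment Hall→Q→V→Exit: bottleneck 2, flow now 19.
No augmenting path remains; maximum flow = 19.
In the residual graph, reachable from Hall: {Hall, Q, U, V}.
Min-cut edges: Hall→R (10), Q→Exit (3), V→Exit (6); capacity 10 + 3 + 6 = 19.
This cut is saturated, so no flow can exceed 19.

19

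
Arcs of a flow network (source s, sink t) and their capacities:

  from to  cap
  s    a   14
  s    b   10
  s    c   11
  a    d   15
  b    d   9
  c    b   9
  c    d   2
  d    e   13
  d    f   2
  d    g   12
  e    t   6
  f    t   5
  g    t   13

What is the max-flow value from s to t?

20

Augment s→a→d→e→t: bottleneck 6, flow now 6.
Augment s→a→d→f→t: bottleneck 2, flow now 8.
Augment s→a→d→g→t: bottleneck 6, flow now 14.
Augment s→b→d→g→t: bottleneck 6, flow now 20.
No augmenting path remains; maximum flow = 20.
In the residual graph, reachable from s: {s, a, b, c, d, e}.
Min-cut edges: d→f (2), d→g (12), e→t (6); capacity 2 + 12 + 6 = 20.
This cut is saturated, so no flow can exceed 20.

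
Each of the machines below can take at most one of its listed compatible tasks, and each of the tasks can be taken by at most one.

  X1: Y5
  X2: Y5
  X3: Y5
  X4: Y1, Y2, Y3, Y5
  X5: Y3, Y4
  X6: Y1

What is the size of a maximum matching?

Unit-capacity flow: source→left, listed edges, right→sink; max matching = max flow.
Augmenting path X1→Y5 (+1); matched 1.
Augmenting path X4→Y1 (+1); matched 2.
Augmenting path X5→Y3 (+1); matched 3.
Augmenting path X6→Y1→X4→Y2 (+1); matched 4.
No augmenting path remains; maximum matching = 4.
König certificate: {X4, X5, X6, Y5} is a vertex cover of size 4 (every listed pair touches it), so no matching can be larger.

4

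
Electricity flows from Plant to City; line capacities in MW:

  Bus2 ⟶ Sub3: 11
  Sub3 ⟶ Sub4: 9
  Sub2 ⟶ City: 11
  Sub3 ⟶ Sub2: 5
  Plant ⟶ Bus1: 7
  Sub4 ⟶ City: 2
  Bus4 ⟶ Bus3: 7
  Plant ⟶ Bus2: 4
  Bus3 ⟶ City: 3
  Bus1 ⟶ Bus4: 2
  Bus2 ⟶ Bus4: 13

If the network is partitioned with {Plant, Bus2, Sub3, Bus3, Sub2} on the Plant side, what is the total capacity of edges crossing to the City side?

Edges leaving {Plant, Bus2, Sub3, Bus3, Sub2}: Plant→Bus1 (7), Bus2→Bus4 (13), Sub3→Sub4 (9), Bus3→City (3), Sub2→City (11).
Cut capacity = 7 + 13 + 9 + 3 + 11 = 43.

43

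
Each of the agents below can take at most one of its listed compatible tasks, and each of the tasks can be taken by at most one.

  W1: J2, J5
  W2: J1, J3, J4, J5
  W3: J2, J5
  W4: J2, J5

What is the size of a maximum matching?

3

Unit-capacity flow: source→left, listed edges, right→sink; max matching = max flow.
Augmenting path W1→J2 (+1); matched 1.
Augmenting path W2→J1 (+1); matched 2.
Augmenting path W3→J5 (+1); matched 3.
No augmenting path remains; maximum matching = 3.
König certificate: {W2, J2, J5} is a vertex cover of size 3 (every listed pair touches it), so no matching can be larger.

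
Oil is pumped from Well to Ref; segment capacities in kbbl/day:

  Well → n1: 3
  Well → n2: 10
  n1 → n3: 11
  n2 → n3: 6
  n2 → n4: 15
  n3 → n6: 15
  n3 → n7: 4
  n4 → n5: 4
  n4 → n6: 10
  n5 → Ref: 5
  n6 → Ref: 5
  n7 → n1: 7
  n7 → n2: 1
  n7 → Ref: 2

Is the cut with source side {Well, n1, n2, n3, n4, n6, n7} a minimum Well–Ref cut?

Given cut capacity: 4 + 5 + 2 = 11.
Augment Well→n1→n3→n6→Ref: bottleneck 3, flow now 3.
Augment Well→n2→n3→n6→Ref: bottleneck 2, flow now 5.
Augment Well→n2→n3→n7→Ref: bottleneck 2, flow now 7.
Augment Well→n2→n4→n5→Ref: bottleneck 4, flow now 11.
No augmenting path remains; maximum flow = 11.
Cut capacity 11 equals the max flow, so it is a minimum cut.

Yes — it is a minimum cut (capacity 11).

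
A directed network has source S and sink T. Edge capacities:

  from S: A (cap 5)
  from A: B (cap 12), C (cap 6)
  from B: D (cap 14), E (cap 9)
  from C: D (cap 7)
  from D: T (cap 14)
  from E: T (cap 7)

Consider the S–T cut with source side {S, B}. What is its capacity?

Edges leaving {S, B}: S→A (5), B→D (14), B→E (9).
Cut capacity = 5 + 14 + 9 = 28.

28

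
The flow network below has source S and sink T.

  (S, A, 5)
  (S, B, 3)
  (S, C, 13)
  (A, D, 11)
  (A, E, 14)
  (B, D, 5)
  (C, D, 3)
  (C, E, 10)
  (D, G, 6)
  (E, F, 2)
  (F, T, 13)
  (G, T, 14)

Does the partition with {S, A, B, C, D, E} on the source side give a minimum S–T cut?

Given cut capacity: 6 + 2 = 8.
Augment S→A→D→G→T: bottleneck 5, flow now 5.
Augment S→B→D→G→T: bottleneck 1, flow now 6.
Augment S→C→E→F→T: bottleneck 2, flow now 8.
No augmenting path remains; maximum flow = 8.
Cut capacity 8 equals the max flow, so it is a minimum cut.

Yes — it is a minimum cut (capacity 8).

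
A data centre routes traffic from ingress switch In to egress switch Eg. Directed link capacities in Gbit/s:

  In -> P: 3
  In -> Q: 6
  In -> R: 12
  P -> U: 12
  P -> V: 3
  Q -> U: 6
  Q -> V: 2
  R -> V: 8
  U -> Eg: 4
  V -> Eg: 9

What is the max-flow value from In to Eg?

Augment In→P→U→Eg: bottleneck 3, flow now 3.
Augment In→Q→U→Eg: bottleneck 1, flow now 4.
Augment In→Q→V→Eg: bottleneck 2, flow now 6.
Augment In→R→V→Eg: bottleneck 7, flow now 13.
No augmenting path remains; maximum flow = 13.
In the residual graph, reachable from In: {In, P, Q, R, U, V}.
Min-cut edges: U→Eg (4), V→Eg (9); capacity 4 + 9 = 13.
This cut is saturated, so no flow can exceed 13.

13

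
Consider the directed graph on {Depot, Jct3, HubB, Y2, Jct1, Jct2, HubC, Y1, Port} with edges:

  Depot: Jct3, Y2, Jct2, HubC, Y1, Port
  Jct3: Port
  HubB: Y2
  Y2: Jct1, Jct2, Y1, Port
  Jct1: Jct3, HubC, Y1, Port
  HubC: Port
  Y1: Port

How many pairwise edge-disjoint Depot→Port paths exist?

5

Assign every edge capacity 1; by Menger, the answer equals the max flow.
Path Depot→Port (+1); total 1.
Path Depot→Jct3→Port (+1); total 2.
Path Depot→Y2→Port (+1); total 3.
Path Depot→HubC→Port (+1); total 4.
Path Depot→Y1→Port (+1); total 5.
No residual Depot→Port path; max flow = 5.
Certifying cut of size 5: {Depot→HubC, Depot→Jct3, Depot→Port, Depot→Y1, Depot→Y2}.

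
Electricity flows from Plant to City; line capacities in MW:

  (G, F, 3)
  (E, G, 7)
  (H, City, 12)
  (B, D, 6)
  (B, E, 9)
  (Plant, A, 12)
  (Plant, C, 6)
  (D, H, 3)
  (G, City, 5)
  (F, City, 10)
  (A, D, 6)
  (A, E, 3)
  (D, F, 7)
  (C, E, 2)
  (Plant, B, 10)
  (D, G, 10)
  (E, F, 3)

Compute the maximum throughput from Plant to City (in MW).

18

Augment Plant→A→D→F→City: bottleneck 6, flow now 6.
Augment Plant→A→E→F→City: bottleneck 3, flow now 9.
Augment Plant→B→D→F→City: bottleneck 1, flow now 10.
Augment Plant→B→D→G→City: bottleneck 5, flow now 15.
Augment Plant→B→E→G→D→H→City: bottleneck 3, flow now 18. (uses reverse residual edge)
No augmenting path remains; maximum flow = 18.
In the residual graph, reachable from Plant: {Plant, A, B, C, D, E, F, G}.
Min-cut edges: D→H (3), F→City (10), G→City (5); capacity 3 + 10 + 5 = 18.
This cut is saturated, so no flow can exceed 18.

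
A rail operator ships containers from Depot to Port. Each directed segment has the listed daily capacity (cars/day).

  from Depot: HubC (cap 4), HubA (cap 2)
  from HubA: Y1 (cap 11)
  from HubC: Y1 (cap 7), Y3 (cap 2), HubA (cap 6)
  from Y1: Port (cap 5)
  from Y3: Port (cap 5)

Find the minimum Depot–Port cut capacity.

6

Augment Depot→HubA→Y1→Port: bottleneck 2, flow now 2.
Augment Depot→HubC→Y1→Port: bottleneck 3, flow now 5.
Augment Depot→HubC→Y3→Port: bottleneck 1, flow now 6.
No augmenting path remains; maximum flow = 6.
By max-flow min-cut, the minimum cut capacity equals the max flow.
In the residual graph, reachable from Depot: {Depot}.
Min-cut edges: Depot→HubA (2), Depot→HubC (4); capacity 2 + 4 = 6.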